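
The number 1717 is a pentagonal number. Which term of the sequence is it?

34

Set n(3n−1)/2 = 1717, giving 3n² − n − 3434 = 0.
The discriminant is 1 + 24·1717 = 41209, and √41209 = 203.
So n = (1 + 203) / 6 = 204/6 = 34.
Check: 34·(3·34 − 1)/2 = 1717. ✓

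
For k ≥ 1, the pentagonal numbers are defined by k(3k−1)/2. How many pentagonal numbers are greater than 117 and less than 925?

The n-th pentagonal number is n(3n−1)/2.
Smallest index with value > 117: n = 10 (giving 145).
Largest index with value < 925: n = 24 (giving 852).
Indices 10 through 24: 15 terms.

15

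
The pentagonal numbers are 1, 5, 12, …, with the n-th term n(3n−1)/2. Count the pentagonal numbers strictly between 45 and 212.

7

The n-th pentagonal number is n(3n−1)/2.
Smallest index with value > 45: n = 6 (giving 51).
Largest index with value < 212: n = 12 (giving 210).
Indices 6 through 12: 7 terms.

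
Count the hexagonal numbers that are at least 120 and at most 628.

The n-th hexagonal number is n(2n−1).
Smallest index with value ≥ 120: n = 8 (giving 120).
Largest index with value ≤ 628: n = 17 (giving 561).
Indices 8 through 17: 10 terms.

10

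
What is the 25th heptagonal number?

1525

The 25th heptagonal number is n(5n−3)/2 with n = 25.
25·(5·25 − 3)/2 = 25·122/2 = 25·61 = 1525.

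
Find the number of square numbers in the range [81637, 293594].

256

The n-th square number is n².
Smallest index with value ≥ 81637: n = 286 (giving 81796).
Largest index with value ≤ 293594: n = 541 (giving 292681).
Indices 286 through 541: 256 terms.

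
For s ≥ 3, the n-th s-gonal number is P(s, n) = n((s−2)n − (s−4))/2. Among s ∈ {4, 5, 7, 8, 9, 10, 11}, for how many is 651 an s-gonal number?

s = 4: P(4, 25) = 625 and P(4, 26) = 676; 651 is not s-gonal.
s = 5: P(5, 21) = 651. ✓
s = 7: P(7, 16) = 616 and P(7, 17) = 697; 651 is not s-gonal.
s = 8: P(8, 15) = 645 and P(8, 16) = 736; 651 is not s-gonal.
s = 9: P(9, 14) = 651. ✓
s = 10: P(10, 13) = 637 and P(10, 14) = 742; 651 is not s-gonal.
s = 11: P(11, 12) = 606 and P(11, 13) = 715; 651 is not s-gonal.
Hits: s ∈ {5, 9} → 2.

2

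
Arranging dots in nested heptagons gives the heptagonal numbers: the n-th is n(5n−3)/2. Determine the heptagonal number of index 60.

60·(5·60 − 3)/2 = 60·297/2 = 8910.

8910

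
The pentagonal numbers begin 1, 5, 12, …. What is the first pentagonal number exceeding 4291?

Solve n(3n−1)/2 > 4291 for integer n.
The largest n with value ≤ 4291 is 53 (since 4187 ≤ 4291 < 4347), so the first above is n = 54, value 4347.

4347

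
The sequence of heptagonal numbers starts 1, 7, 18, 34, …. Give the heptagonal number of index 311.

311·(5·311 − 3)/2 = 311·1552/2 = 311·776 = 241336.

241336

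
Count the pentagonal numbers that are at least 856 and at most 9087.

The n-th pentagonal number is n(3n−1)/2.
Smallest index with value ≥ 856: n = 25 (giving 925).
Largest index with value ≤ 9087: n = 78 (giving 9087).
Indices 25 through 78: 54 terms.

54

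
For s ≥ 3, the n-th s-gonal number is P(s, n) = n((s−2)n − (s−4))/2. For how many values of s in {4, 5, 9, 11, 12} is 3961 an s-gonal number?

1

s = 4: P(4, 62) = 3844 and P(4, 63) = 3969; 3961 is not s-gonal.
s = 5: P(5, 51) = 3876 and P(5, 52) = 4030; 3961 is not s-gonal.
s = 9: P(9, 34) = 3961. ✓
s = 11: P(11, 30) = 3945 and P(11, 31) = 4216; 3961 is not s-gonal.
s = 12: P(12, 28) = 3808 and P(12, 29) = 4089; 3961 is not s-gonal.
Hits: s ∈ {9} → 1.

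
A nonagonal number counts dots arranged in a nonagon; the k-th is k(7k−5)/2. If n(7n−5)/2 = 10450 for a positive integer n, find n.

Set n(7n−5)/2 = 10450, giving 7n² − 5n − 20900 = 0.
The discriminant is 25 + 56·10450 = 585225, and √585225 = 765.
So n = (5 + 765) / 14 = 770/14 = 55.

55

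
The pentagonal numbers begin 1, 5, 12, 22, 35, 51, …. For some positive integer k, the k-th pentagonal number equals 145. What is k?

Set n(3n−1)/2 = 145, giving 3n² − n − 290 = 0.
The discriminant is 1 + 24·145 = 3481, and √3481 = 59.
So n = (1 + 59) / 6 = 60/6 = 10.
Check: 10·(3·10 − 1)/2 = 145. ✓

10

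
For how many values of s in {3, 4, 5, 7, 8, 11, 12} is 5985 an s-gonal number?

2

s = 3: P(3, 108) = 5886 and P(3, 109) = 5995; 5985 is not s-gonal.
s = 4: P(4, 77) = 5929 and P(4, 78) = 6084; 5985 is not s-gonal.
s = 5: P(5, 63) = 5922 and P(5, 64) = 6112; 5985 is not s-gonal.
s = 7: P(7, 49) = 5929 and P(7, 50) = 6175; 5985 is not s-gonal.
s = 8: P(8, 45) = 5985. ✓
s = 11: P(11, 36) = 5706 and P(11, 37) = 6031; 5985 is not s-gonal.
s = 12: P(12, 35) = 5985. ✓
Hits: s ∈ {8, 12} → 2.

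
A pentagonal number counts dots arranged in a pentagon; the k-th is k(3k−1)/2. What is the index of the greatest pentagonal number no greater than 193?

11

Solve n(3n−1)/2 ≤ 193 for integer n.
n = 11 gives 176 ≤ 193, while n = 12 gives 210 > 193; so the answer is index 11.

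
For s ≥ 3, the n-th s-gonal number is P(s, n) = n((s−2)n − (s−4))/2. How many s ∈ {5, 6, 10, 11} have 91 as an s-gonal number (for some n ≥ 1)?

s = 5: P(5, 7) = 70 and P(5, 8) = 92; 91 is not s-gonal.
s = 6: P(6, 7) = 91. ✓
s = 10: P(10, 5) = 85 and P(10, 6) = 126; 91 is not s-gonal.
s = 11: P(11, 4) = 58 and P(11, 5) = 95; 91 is not s-gonal.
Hits: s ∈ {6} → 1.

1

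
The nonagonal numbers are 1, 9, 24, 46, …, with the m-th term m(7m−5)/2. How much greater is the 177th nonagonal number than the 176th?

1233

Consecutive nonagonal numbers differ by 7n − 6: here 7·177 − 6 = 1233.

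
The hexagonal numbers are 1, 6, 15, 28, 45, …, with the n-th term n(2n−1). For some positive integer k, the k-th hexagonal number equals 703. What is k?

19

Set n(2n−1) = 703, giving 2n² − n − 703 = 0.
So n = (1 + 75) / 4 = 76/4 = 19.
Check: 19·(2·19 − 1) = 703. ✓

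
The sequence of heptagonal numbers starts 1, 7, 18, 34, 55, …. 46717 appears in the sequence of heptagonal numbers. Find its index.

137

Set n(5n−3)/2 = 46717, giving 5n² − 3n − 93434 = 0.
The discriminant is 9 + 40·46717 = 1868689, and √1868689 = 1367.
So n = (3 + 1367) / 10 = 1370/10 = 137.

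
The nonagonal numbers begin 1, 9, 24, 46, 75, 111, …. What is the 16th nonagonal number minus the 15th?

106

Consecutive nonagonal numbers differ by 7n − 6: here 7·16 − 6 = 106.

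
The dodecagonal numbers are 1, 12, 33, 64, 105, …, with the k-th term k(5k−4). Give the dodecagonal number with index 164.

133824

The 164th dodecagonal number is n(5n−4) with n = 164.
164·(5·164 − 4) = 164·816 = 133824.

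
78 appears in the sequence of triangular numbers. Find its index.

Set n(n+1)/2 = 78, giving n² + n − 156 = 0.
The discriminant is 1 + 8·78 = 625, and √625 = 25.
So n = (-1 + 25) / 2 = 24/2 = 12.

12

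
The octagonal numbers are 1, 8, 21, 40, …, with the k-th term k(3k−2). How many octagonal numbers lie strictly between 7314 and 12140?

14

The n-th octagonal number is n(3n−2).
Smallest index with value > 7314: n = 50 (giving 7400).
Largest index with value < 12140: n = 63 (giving 11781).
Indices 50 through 63: 14 terms.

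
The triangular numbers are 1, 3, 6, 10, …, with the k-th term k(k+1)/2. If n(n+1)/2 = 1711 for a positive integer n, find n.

Set n(n+1)/2 = 1711, giving n² + n − 3422 = 0.
The discriminant is 1 + 8·1711 = 13689, and √13689 = 117.
So n = (-1 + 117) / 2 = 116/2 = 58.

58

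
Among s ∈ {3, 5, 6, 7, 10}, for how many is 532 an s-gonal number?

s = 3: P(3, 32) = 528 and P(3, 33) = 561; 532 is not s-gonal.
s = 5: P(5, 19) = 532. ✓
s = 6: P(6, 16) = 496 and P(6, 17) = 561; 532 is not s-gonal.
s = 7: P(7, 14) = 469 and P(7, 15) = 540; 532 is not s-gonal.
s = 10: P(10, 11) = 451 and P(10, 12) = 540; 532 is not s-gonal.
Hits: s ∈ {5} → 1.

1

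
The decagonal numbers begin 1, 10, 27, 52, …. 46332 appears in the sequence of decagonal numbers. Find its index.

Set n(4n−3) = 46332, giving 4n² − 3n − 46332 = 0.
The discriminant is 9 + 16·46332 = 741321, and √741321 = 861.
So n = (3 + 861) / 8 = 864/8 = 108.
Check: 108·(4·108 − 3) = 46332. ✓

108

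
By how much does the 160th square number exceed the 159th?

319

n² − (n−1)² = 2n − 1, so 160² − 159² = 2·160 − 1 = 319.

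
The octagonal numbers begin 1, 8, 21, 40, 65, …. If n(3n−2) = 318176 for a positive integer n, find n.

Set n(3n−2) = 318176, giving 3n² − 2n − 318176 = 0.
The discriminant is 4 + 12·318176 = 3818116, and √3818116 = 1954.
So n = (2 + 1954) / 6 = 1956/6 = 326.
Check: 326·(3·326 − 2) = 318176. ✓

326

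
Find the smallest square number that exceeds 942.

Solve n² > 942 for integer n.
The largest n with value ≤ 942 is 30 (since 900 ≤ 942 < 961), so the first above is n = 31, value 961.

961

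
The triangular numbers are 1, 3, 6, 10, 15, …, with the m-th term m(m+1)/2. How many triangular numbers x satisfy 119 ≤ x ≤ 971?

29

The n-th triangular number is n(n+1)/2.
Smallest index with value ≥ 119: n = 15 (giving 120).
Largest index with value ≤ 971: n = 43 (giving 946).
Indices 15 through 43: 29 terms.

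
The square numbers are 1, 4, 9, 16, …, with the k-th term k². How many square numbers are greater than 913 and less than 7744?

57

The n-th square number is n².
Smallest index with value > 913: n = 31 (giving 961).
Largest index with value < 7744: n = 87 (giving 7569).
Indices 31 through 87: 57 terms.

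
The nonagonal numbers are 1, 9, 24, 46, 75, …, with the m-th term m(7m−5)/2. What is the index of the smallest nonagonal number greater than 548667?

Solve n(7n−5)/2 > 548667 for integer n.
The largest n with value ≤ 548667 is 396 (since 547866 ≤ 548667 < 550639), so the first above is n = 397, value 550639.

397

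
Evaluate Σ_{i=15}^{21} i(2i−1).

4466

Σ i(2i−1) = 2Σi² − Σi over i = 15..21.
Σi = 231 − 105 = 126 and Σi² = 3311 − 1015 = 2296.
2·2296 − 1·126 = 4466.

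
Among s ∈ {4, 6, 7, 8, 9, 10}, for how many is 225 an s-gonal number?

2

s = 4: P(4, 15) = 225. ✓
s = 6: P(6, 10) = 190 and P(6, 11) = 231; 225 is not s-gonal.
s = 7: P(7, 9) = 189 and P(7, 10) = 235; 225 is not s-gonal.
s = 8: P(8, 9) = 225. ✓
s = 9: P(9, 8) = 204 and P(9, 9) = 261; 225 is not s-gonal.
s = 10: P(10, 7) = 175 and P(10, 8) = 232; 225 is not s-gonal.
Hits: s ∈ {4, 8} → 2.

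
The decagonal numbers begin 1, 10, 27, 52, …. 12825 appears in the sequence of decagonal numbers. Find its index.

Set n(4n−3) = 12825, giving 4n² − 3n − 12825 = 0.
The discriminant is 9 + 16·12825 = 205209, and √205209 = 453.
So n = (3 + 453) / 8 = 456/8 = 57.

57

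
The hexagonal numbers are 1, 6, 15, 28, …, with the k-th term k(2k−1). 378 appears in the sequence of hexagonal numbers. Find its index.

Set n(2n−1) = 378, giving 2n² − n − 378 = 0.
The discriminant is 1 + 8·378 = 3025, and √3025 = 55.
So n = (1 + 55) / 4 = 56/4 = 14.
Check: 14·(2·14 − 1) = 378. ✓

14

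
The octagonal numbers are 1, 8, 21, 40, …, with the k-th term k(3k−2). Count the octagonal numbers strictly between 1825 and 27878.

71

The n-th octagonal number is n(3n−2).
Smallest index with value > 1825: n = 26 (giving 1976).
Largest index with value < 27878: n = 96 (giving 27456).
Indices 26 through 96: 71 terms.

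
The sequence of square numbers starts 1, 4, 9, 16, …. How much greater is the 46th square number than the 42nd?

352

46² = 2116 and 42² = 1764.
Difference: 2116 − 1764 = 352.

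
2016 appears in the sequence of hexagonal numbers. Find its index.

Set n(2n−1) = 2016, giving 2n² − n − 2016 = 0.
The discriminant is 1 + 8·2016 = 16129, and √16129 = 127.
So n = (1 + 127) / 4 = 128/4 = 32.

32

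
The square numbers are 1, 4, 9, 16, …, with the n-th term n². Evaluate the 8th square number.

The 8th square number is n² with n = 8.
8² = 64.

64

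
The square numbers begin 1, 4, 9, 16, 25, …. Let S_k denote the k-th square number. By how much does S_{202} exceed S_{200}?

804

202² = 40804 and 200² = 40000.
Difference: 40804 − 40000 = 804.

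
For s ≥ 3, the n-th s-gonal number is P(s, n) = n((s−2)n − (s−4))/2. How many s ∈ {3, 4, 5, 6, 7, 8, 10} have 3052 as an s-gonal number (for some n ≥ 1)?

s = 3: P(3, 77) = 3003 and P(3, 78) = 3081; 3052 is not s-gonal.
s = 4: P(4, 55) = 3025 and P(4, 56) = 3136; 3052 is not s-gonal.
s = 5: P(5, 45) = 3015 and P(5, 46) = 3151; 3052 is not s-gonal.
s = 6: P(6, 39) = 3003 and P(6, 40) = 3160; 3052 is not s-gonal.
s = 7: P(7, 35) = 3010 and P(7, 36) = 3186; 3052 is not s-gonal.
s = 8: P(8, 32) = 3008 and P(8, 33) = 3201; 3052 is not s-gonal.
s = 10: P(10, 28) = 3052. ✓
Hits: s ∈ {10} → 1.

1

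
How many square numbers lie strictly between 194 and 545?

10

The n-th square number is n².
Smallest index with value > 194: n = 14 (giving 196).
Largest index with value < 545: n = 23 (giving 529).
Indices 14 through 23: 10 terms.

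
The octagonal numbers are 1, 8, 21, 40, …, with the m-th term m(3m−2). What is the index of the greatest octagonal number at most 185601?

249

Solve n(3n−2) ≤ 185601 for integer n.
n = 249 gives 185505 ≤ 185601, while n = 250 gives 187000 > 185601; so the answer is index 249.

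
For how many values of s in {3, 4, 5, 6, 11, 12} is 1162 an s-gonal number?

1

s = 3: P(3, 47) = 1128 and P(3, 48) = 1176; 1162 is not s-gonal.
s = 4: P(4, 34) = 1156 and P(4, 35) = 1225; 1162 is not s-gonal.
s = 5: P(5, 28) = 1162. ✓
s = 6: P(6, 24) = 1128 and P(6, 25) = 1225; 1162 is not s-gonal.
s = 11: P(11, 16) = 1096 and P(11, 17) = 1241; 1162 is not s-gonal.
s = 12: P(12, 15) = 1065 and P(12, 16) = 1216; 1162 is not s-gonal.
Hits: s ∈ {5} → 1.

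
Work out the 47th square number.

The 47th square number is n² with n = 47.
47² = 2209.

2209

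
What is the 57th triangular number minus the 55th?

57·58/2 = 1653 and 55·56/2 = 1540.
Difference: 1653 − 1540 = 113.

113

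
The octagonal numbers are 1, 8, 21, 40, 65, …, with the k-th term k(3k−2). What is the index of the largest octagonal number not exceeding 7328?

49

Solve n(3n−2) ≤ 7328 for integer n.
n = 49 gives 7105 ≤ 7328, while n = 50 gives 7400 > 7328; so the answer is index 49.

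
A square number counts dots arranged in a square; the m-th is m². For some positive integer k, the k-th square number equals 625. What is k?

We need n² = 625, so n = √625 = 25.
Check: 25² = 625. ✓

25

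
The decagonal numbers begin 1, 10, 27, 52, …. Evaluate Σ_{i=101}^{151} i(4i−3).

Σ i(4i−3) = 4Σi² − 3Σi over i = 101..151.
Σi = 11476 − 5050 = 6426 and Σi² = 1159076 − 338350 = 820726.
4·820726 − 3·6426 = 3263626.

3263626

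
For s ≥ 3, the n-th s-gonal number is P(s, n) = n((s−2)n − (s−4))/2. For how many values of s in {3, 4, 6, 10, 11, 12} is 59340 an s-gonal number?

1

s = 3: P(3, 344) = 59340. ✓
s = 4: P(4, 243) = 59049 and P(4, 244) = 59536; 59340 is not s-gonal.
s = 6: P(6, 172) = 58996 and P(6, 173) = 59685; 59340 is not s-gonal.
s = 10: P(10, 122) = 59170 and P(10, 123) = 60147; 59340 is not s-gonal.
s = 11: P(11, 115) = 59110 and P(11, 116) = 60146; 59340 is not s-gonal.
s = 12: P(12, 109) = 58969 and P(12, 110) = 60060; 59340 is not s-gonal.
Hits: s ∈ {3} → 1.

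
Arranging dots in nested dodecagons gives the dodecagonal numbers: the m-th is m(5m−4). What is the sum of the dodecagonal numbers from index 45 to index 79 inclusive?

Σ i(5i−4) = 5Σi² − 4Σi over i = 45..79.
Σi = 3160 − 990 = 2170 and Σi² = 167480 − 29370 = 138110.
5·138110 − 4·2170 = 681870.

681870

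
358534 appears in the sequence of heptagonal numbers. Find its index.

Set n(5n−3)/2 = 358534, giving 5n² − 3n − 717068 = 0.
So n = (3 + 3787) / 10 = 3790/10 = 379.
Check: 379·(5·379 − 3)/2 = 358534. ✓

379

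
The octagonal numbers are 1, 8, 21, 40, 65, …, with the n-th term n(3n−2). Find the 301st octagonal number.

271201

The 301st octagonal number is n(3n−2) with n = 301.
301·(3·301 − 2) = 301·901 = 271201.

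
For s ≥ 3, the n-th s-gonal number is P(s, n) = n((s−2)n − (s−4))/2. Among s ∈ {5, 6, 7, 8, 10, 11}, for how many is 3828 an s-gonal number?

s = 5: P(5, 50) = 3725 and P(5, 51) = 3876; 3828 is not s-gonal.
s = 6: P(6, 44) = 3828. ✓
s = 7: P(7, 39) = 3744 and P(7, 40) = 3940; 3828 is not s-gonal.
s = 8: P(8, 36) = 3816 and P(8, 37) = 4033; 3828 is not s-gonal.
s = 10: P(10, 31) = 3751 and P(10, 32) = 4000; 3828 is not s-gonal.
s = 11: P(11, 29) = 3683 and P(11, 30) = 3945; 3828 is not s-gonal.
Hits: s ∈ {6} → 1.

1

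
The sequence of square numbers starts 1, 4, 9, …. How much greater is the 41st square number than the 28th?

897

41² = 1681 and 28² = 784.
Difference: 1681 − 784 = 897.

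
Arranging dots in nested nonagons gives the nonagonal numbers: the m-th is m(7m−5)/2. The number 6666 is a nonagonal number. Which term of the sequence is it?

44

Set n(7n−5)/2 = 6666, giving 7n² − 5n − 13332 = 0.
The discriminant is 25 + 56·6666 = 373321, and √373321 = 611.
So n = (5 + 611) / 14 = 616/14 = 44.
Check: 44·(7·44 − 5)/2 = 6666. ✓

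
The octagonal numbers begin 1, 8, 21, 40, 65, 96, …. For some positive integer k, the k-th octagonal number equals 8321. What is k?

53

Set n(3n−2) = 8321, giving 3n² − 2n − 8321 = 0.
So n = (2 + 316) / 6 = 318/6 = 53.
Check: 53·(3·53 − 2) = 8321. ✓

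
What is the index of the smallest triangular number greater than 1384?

53

Solve n(n+1)/2 > 1384 for integer n.
The largest n with value ≤ 1384 is 52 (since 1378 ≤ 1384 < 1431), so the first above is n = 53, value 1431.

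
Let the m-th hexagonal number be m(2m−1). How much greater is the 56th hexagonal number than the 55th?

Consecutive hexagonal numbers differ by 4n − 3: here 4·56 − 3 = 221.

221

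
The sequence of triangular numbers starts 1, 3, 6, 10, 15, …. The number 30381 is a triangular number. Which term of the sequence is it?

Set n(n+1)/2 = 30381, giving n² + n − 60762 = 0.
So n = (-1 + 493) / 2 = 492/2 = 246.
Check: 246·247/2 = 30381. ✓

246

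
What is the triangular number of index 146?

10731

The 146th triangular number is n(n+1)/2 with n = 146.
146·147/2 = 21462/2 = 10731.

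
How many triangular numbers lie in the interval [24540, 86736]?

The n-th triangular number is n(n+1)/2.
Smallest index with value ≥ 24540: n = 222 (giving 24753).
Largest index with value ≤ 86736: n = 416 (giving 86736).
Indices 222 through 416: 195 terms.

195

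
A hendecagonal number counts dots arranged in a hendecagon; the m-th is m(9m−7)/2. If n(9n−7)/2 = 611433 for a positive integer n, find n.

369

Set n(9n−7)/2 = 611433, giving 9n² − 7n − 1222866 = 0.
So n = (7 + 6635) / 18 = 6642/18 = 369.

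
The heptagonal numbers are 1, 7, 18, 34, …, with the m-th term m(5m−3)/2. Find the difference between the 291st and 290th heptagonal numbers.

Consecutive heptagonal numbers differ by 5n − 4: here 5·291 − 4 = 1451.

1451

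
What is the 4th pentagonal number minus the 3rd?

Consecutive pentagonal numbers differ by 3n − 2: here 3·4 − 2 = 10.

10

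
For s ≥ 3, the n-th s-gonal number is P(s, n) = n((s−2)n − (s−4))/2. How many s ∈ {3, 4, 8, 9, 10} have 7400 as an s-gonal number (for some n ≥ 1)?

1

s = 3: P(3, 121) = 7381 and P(3, 122) = 7503; 7400 is not s-gonal.
s = 4: P(4, 86) = 7396 and P(4, 87) = 7569; 7400 is not s-gonal.
s = 8: P(8, 50) = 7400. ✓
s = 9: P(9, 46) = 7291 and P(9, 47) = 7614; 7400 is not s-gonal.
s = 10: P(10, 43) = 7267 and P(10, 44) = 7612; 7400 is not s-gonal.
Hits: s ∈ {8} → 1.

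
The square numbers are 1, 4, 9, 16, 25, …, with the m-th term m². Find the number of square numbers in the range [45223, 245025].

283

The n-th square number is n².
Smallest index with value ≥ 45223: n = 213 (giving 45369).
Largest index with value ≤ 245025: n = 495 (giving 245025).
Indices 213 through 495: 283 terms.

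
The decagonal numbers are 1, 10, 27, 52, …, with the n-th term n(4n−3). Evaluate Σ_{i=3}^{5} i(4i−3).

164

Σ i(4i−3) = 4Σi² − 3Σi over i = 3..5.
Σi = 15 − 3 = 12 and Σi² = 55 − 5 = 50.
4·50 − 3·12 = 164.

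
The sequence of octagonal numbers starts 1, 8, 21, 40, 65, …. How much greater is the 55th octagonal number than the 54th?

325

Consecutive octagonal numbers differ by 6n − 5: here 6·55 − 5 = 325.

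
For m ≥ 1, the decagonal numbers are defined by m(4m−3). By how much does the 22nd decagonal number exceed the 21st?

169

Consecutive decagonal numbers differ by 8n − 7: here 8·22 − 7 = 169.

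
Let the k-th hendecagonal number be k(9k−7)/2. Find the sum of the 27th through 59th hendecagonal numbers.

Σ i(9i−7)/2 = (9Σi² − 7Σi) / 2 over i = 27..59.
Σi = 1770 − 351 = 1419 and Σi² = 70210 − 6201 = 64009.
(9·64009 − 7·1419) / 2 = 566148/2 = 283074.

283074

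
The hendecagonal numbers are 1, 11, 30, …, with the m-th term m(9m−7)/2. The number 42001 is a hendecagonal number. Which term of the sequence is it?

Set n(9n−7)/2 = 42001, giving 9n² − 7n − 84002 = 0.
The discriminant is 49 + 72·42001 = 3024121, and √3024121 = 1739.
So n = (7 + 1739) / 18 = 1746/18 = 97.
Check: 97·(9·97 − 7)/2 = 42001. ✓

97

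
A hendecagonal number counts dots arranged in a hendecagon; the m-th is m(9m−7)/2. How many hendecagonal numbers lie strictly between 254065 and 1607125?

The n-th hendecagonal number is n(9n−7)/2.
Smallest index with value > 254065: n = 239 (giving 256208).
Largest index with value < 1607125: n = 597 (giving 1601751).
Indices 239 through 597: 359 terms.

359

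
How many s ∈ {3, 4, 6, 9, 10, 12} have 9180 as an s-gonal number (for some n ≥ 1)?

s = 3: P(3, 135) = 9180. ✓
s = 4: P(4, 95) = 9025 and P(4, 96) = 9216; 9180 is not s-gonal.
s = 6: P(6, 68) = 9180. ✓
s = 9: P(9, 51) = 8976 and P(9, 52) = 9334; 9180 is not s-gonal.
s = 10: P(10, 48) = 9072 and P(10, 49) = 9457; 9180 is not s-gonal.
s = 12: P(12, 43) = 9073 and P(12, 44) = 9504; 9180 is not s-gonal.
Hits: s ∈ {3, 6} → 2.

2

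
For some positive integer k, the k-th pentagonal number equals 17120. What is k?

107

Set n(3n−1)/2 = 17120, giving 3n² − n − 34240 = 0.
The discriminant is 1 + 24·17120 = 410881, and √410881 = 641.
So n = (1 + 641) / 6 = 642/6 = 107.
Check: 107·(3·107 − 1)/2 = 17120. ✓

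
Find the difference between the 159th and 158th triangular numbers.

159

Consecutive triangular numbers differ by n: T_{159} − T_{158} = 159.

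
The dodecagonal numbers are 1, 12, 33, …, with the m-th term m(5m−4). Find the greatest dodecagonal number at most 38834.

38368

Solve n(5n−4) ≤ 38834 for integer n.
n = 88 gives 38368 ≤ 38834, while n = 89 gives 39249 > 38834; so the answer is 38368.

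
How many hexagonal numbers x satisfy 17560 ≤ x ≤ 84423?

112

The n-th hexagonal number is n(2n−1).
Smallest index with value ≥ 17560: n = 94 (giving 17578).
Largest index with value ≤ 84423: n = 205 (giving 83845).
Indices 94 through 205: 112 terms.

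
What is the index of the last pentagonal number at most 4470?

54

Solve n(3n−1)/2 ≤ 4470 for integer n.
n = 54 gives 4347 ≤ 4470, while n = 55 gives 4510 > 4470; so the answer is index 54.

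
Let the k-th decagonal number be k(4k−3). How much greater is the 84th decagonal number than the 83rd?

Consecutive decagonal numbers differ by 8n − 7: here 8·84 − 7 = 665.

665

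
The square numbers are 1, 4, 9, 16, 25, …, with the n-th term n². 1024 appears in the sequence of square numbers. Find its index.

32

We need n² = 1024, so n = √1024 = 32.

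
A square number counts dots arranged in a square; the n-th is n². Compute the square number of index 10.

100

10² = 100.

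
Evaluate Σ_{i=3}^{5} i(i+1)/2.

Σ i(i+1)/2 = (Σi² + Σi) / 2 over i = 3..5.
Σi = 15 − 3 = 12 and Σi² = 55 − 5 = 50.
(1·50 + 1·12) / 2 = 62/2 = 31.

31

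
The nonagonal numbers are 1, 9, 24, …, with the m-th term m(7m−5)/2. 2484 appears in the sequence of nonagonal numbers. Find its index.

Set n(7n−5)/2 = 2484, giving 7n² − 5n − 4968 = 0.
The discriminant is 25 + 56·2484 = 139129, and √139129 = 373.
So n = (5 + 373) / 14 = 378/14 = 27.

27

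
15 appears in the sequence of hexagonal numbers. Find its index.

Set n(2n−1) = 15, giving 2n² − n − 15 = 0.
The discriminant is 1 + 8·15 = 121, and √121 = 11.
So n = (1 + 11) / 4 = 12/4 = 3.

3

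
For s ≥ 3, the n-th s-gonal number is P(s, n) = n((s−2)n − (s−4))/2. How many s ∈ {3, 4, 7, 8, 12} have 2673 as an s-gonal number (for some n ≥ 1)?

1

s = 3: P(3, 72) = 2628 and P(3, 73) = 2701; 2673 is not s-gonal.
s = 4: P(4, 51) = 2601 and P(4, 52) = 2704; 2673 is not s-gonal.
s = 7: P(7, 33) = 2673. ✓
s = 8: P(8, 30) = 2640 and P(8, 31) = 2821; 2673 is not s-gonal.
s = 12: P(12, 23) = 2553 and P(12, 24) = 2784; 2673 is not s-gonal.
Hits: s ∈ {7} → 1.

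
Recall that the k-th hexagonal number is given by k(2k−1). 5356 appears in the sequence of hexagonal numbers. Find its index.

Set n(2n−1) = 5356, giving 2n² − n − 5356 = 0.
So n = (1 + 207) / 4 = 208/4 = 52.

52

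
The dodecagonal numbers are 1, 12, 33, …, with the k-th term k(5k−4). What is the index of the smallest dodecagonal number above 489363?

314

Solve n(5n−4) > 489363 for integer n.
The largest n with value ≤ 489363 is 313 (since 488593 ≤ 489363 < 491724), so the first above is n = 314, value 491724.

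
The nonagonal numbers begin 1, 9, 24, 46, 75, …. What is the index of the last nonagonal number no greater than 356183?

Solve n(7n−5)/2 ≤ 356183 for integer n.
n = 319 gives 355366 ≤ 356183, while n = 320 gives 357600 > 356183; so the answer is index 319.

319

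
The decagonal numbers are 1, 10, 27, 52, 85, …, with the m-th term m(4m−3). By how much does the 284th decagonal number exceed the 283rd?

2265

Consecutive decagonal numbers differ by 8n − 7: here 8·284 − 7 = 2265.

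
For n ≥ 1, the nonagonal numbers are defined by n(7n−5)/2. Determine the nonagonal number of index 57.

11229

The 57th nonagonal number is n(7n−5)/2 with n = 57.
57·(7·57 − 5)/2 = 57·394/2 = 57·197 = 11229.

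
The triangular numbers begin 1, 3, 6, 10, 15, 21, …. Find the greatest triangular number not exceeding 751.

Solve n(n+1)/2 ≤ 751 for integer n.
n = 38 gives 741 ≤ 751, while n = 39 gives 780 > 751; so the answer is 741.

741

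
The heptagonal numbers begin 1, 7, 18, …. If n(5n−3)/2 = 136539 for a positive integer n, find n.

Set n(5n−3)/2 = 136539, giving 5n² − 3n − 273078 = 0.
So n = (3 + 2337) / 10 = 2340/10 = 234.

234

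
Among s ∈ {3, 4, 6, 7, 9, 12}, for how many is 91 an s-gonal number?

2

s = 3: P(3, 13) = 91. ✓
s = 4: P(4, 9) = 81 and P(4, 10) = 100; 91 is not s-gonal.
s = 6: P(6, 7) = 91. ✓
s = 7: P(7, 6) = 81 and P(7, 7) = 112; 91 is not s-gonal.
s = 9: P(9, 5) = 75 and P(9, 6) = 111; 91 is not s-gonal.
s = 12: P(12, 4) = 64 and P(12, 5) = 105; 91 is not s-gonal.
Hits: s ∈ {3, 6} → 2.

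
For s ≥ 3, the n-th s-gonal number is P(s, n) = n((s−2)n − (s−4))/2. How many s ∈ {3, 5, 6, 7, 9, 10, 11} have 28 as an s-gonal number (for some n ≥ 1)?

2

s = 3: P(3, 7) = 28. ✓
s = 5: P(5, 4) = 22 and P(5, 5) = 35; 28 is not s-gonal.
s = 6: P(6, 4) = 28. ✓
s = 7: P(7, 3) = 18 and P(7, 4) = 34; 28 is not s-gonal.
s = 9: P(9, 3) = 24 and P(9, 4) = 46; 28 is not s-gonal.
s = 10: P(10, 3) = 27 and P(10, 4) = 52; 28 is not s-gonal.
s = 11: P(11, 2) = 11 and P(11, 3) = 30; 28 is not s-gonal.
Hits: s ∈ {3, 6} → 2.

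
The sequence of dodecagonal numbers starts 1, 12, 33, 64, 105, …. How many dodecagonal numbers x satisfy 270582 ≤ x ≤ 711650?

The n-th dodecagonal number is n(5n−4).
Smallest index with value ≥ 270582: n = 234 (giving 272844).
Largest index with value ≤ 711650: n = 377 (giving 709137).
Indices 234 through 377: 144 terms.

144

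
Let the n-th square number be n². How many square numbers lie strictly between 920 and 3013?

The n-th square number is n².
Smallest index with value > 920: n = 31 (giving 961).
Largest index with value < 3013: n = 54 (giving 2916).
Indices 31 through 54: 24 terms.

24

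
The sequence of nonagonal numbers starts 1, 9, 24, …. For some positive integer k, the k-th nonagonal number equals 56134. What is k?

127

Set n(7n−5)/2 = 56134, giving 7n² − 5n − 112268 = 0.
The discriminant is 25 + 56·56134 = 3143529, and √3143529 = 1773.
So n = (5 + 1773) / 14 = 1778/14 = 127.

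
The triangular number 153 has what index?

Set n(n+1)/2 = 153, giving n² + n − 306 = 0.
So n = (-1 + 35) / 2 = 34/2 = 17.
Check: 17·18/2 = 153. ✓

17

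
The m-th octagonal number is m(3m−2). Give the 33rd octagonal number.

3201

33·(3·33 − 2) = 33·97 = 3201.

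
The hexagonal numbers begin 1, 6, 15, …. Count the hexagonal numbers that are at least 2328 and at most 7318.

26

The n-th hexagonal number is n(2n−1).
Smallest index with value ≥ 2328: n = 35 (giving 2415).
Largest index with value ≤ 7318: n = 60 (giving 7140).
Indices 35 through 60: 26 terms.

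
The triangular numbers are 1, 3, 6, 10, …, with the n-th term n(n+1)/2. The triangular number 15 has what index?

Set n(n+1)/2 = 15, giving n² + n − 30 = 0.
The discriminant is 1 + 8·15 = 121, and √121 = 11.
So n = (-1 + 11) / 2 = 10/2 = 5.

5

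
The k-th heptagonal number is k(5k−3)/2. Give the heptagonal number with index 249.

249·(5·249 − 3)/2 = 249·1242/2 = 249·621 = 154629.

154629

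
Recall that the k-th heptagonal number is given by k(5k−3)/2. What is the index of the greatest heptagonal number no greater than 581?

15

Solve n(5n−3)/2 ≤ 581 for integer n.
n = 15 gives 540 ≤ 581, while n = 16 gives 616 > 581; so the answer is index 15.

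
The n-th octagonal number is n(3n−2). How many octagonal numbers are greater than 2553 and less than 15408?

42

The n-th octagonal number is n(3n−2).
Smallest index with value > 2553: n = 30 (giving 2640).
Largest index with value < 15408: n = 71 (giving 14981).
Indices 30 through 71: 42 terms.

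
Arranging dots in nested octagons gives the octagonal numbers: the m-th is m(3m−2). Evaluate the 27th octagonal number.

The 27th octagonal number is n(3n−2) with n = 27.
27·(3·27 − 2) = 27·79 = 2133.

2133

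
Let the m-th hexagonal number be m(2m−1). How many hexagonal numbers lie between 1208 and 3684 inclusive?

19

The n-th hexagonal number is n(2n−1).
Smallest index with value ≥ 1208: n = 25 (giving 1225).
Largest index with value ≤ 3684: n = 43 (giving 3655).
Indices 25 through 43: 19 terms.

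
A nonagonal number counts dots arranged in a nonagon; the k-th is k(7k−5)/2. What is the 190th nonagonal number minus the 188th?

190·(7·190 − 5)/2 = 125875 and 188·(7·188 − 5)/2 = 123234.
Difference: 125875 − 123234 = 2641.

2641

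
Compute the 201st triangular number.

The 201st triangular number is n(n+1)/2 with n = 201.
201·202/2 = 40602/2 = 20301.

20301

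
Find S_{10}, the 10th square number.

10² = 100.

100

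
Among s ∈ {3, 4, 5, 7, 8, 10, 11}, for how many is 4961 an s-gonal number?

s = 3: P(3, 99) = 4950 and P(3, 100) = 5050; 4961 is not s-gonal.
s = 4: P(4, 70) = 4900 and P(4, 71) = 5041; 4961 is not s-gonal.
s = 5: P(5, 57) = 4845 and P(5, 58) = 5017; 4961 is not s-gonal.
s = 7: P(7, 44) = 4774 and P(7, 45) = 4995; 4961 is not s-gonal.
s = 8: P(8, 41) = 4961. ✓
s = 10: P(10, 35) = 4795 and P(10, 36) = 5076; 4961 is not s-gonal.
s = 11: P(11, 33) = 4785 and P(11, 34) = 5083; 4961 is not s-gonal.
Hits: s ∈ {8} → 1.

1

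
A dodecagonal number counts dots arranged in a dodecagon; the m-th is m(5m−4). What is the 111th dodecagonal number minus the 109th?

111·(5·111 − 4) = 61161 and 109·(5·109 − 4) = 58969.
Difference: 61161 − 58969 = 2192.

2192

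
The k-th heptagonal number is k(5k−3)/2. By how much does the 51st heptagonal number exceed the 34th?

51·(5·51 − 3)/2 = 6426 and 34·(5·34 − 3)/2 = 2839.
Difference: 6426 − 2839 = 3587.

3587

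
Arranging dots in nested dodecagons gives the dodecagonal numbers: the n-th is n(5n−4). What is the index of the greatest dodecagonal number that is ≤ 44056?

Solve n(5n−4) ≤ 44056 for integer n.
n = 94 gives 43804 ≤ 44056, while n = 95 gives 44745 > 44056; so the answer is index 94.

94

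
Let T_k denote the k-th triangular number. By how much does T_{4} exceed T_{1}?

4·5/2 = 10 and 1·2/2 = 1.
Difference: 10 − 1 = 9.

9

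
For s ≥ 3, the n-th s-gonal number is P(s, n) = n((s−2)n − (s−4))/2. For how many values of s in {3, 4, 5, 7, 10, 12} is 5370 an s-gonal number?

s = 3: P(3, 103) = 5356 and P(3, 104) = 5460; 5370 is not s-gonal.
s = 4: P(4, 73) = 5329 and P(4, 74) = 5476; 5370 is not s-gonal.
s = 5: P(5, 60) = 5370. ✓
s = 7: P(7, 46) = 5221 and P(7, 47) = 5452; 5370 is not s-gonal.
s = 10: P(10, 37) = 5365 and P(10, 38) = 5662; 5370 is not s-gonal.
s = 12: P(12, 33) = 5313 and P(12, 34) = 5644; 5370 is not s-gonal.
Hits: s ∈ {5} → 1.

1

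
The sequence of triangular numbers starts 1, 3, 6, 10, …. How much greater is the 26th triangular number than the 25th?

26

Consecutive triangular numbers differ by n: T_{26} − T_{25} = 26.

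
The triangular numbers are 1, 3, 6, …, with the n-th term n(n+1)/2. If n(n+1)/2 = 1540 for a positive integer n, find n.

Set n(n+1)/2 = 1540, giving n² + n − 3080 = 0.
So n = (-1 + 111) / 2 = 110/2 = 55.
Check: 55·56/2 = 1540. ✓

55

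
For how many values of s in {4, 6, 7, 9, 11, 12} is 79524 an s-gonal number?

1

s = 4: P(4, 282) = 79524. ✓
s = 6: P(6, 199) = 79003 and P(6, 200) = 79800; 79524 is not s-gonal.
s = 7: P(7, 178) = 78943 and P(7, 179) = 79834; 79524 is not s-gonal.
s = 9: P(9, 151) = 79426 and P(9, 152) = 80484; 79524 is not s-gonal.
s = 11: P(11, 133) = 79135 and P(11, 134) = 80333; 79524 is not s-gonal.
s = 12: P(12, 126) = 78876 and P(12, 127) = 80137; 79524 is not s-gonal.
Hits: s ∈ {4} → 1.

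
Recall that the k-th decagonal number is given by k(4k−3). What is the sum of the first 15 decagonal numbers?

Σ i(4i−3) = 4Σi² − 3Σi over i = 1..15.
Σi = 120 and Σi² = 1240.
4·1240 − 3·120 = 4600.

4600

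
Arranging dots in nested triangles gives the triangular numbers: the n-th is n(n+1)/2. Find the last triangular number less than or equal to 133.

120

Solve n(n+1)/2 ≤ 133 for integer n.
n = 15 gives 120 ≤ 133, while n = 16 gives 136 > 133; so the answer is 120.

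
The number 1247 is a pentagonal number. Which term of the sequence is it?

Set n(3n−1)/2 = 1247, giving 3n² − n − 2494 = 0.
So n = (1 + 173) / 6 = 174/6 = 29.

29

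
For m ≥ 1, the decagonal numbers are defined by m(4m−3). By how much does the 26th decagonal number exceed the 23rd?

26·(4·26 − 3) = 2626 and 23·(4·23 − 3) = 2047.
Difference: 2626 − 2047 = 579.

579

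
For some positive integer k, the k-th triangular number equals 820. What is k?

Set n(n+1)/2 = 820, giving n² + n − 1640 = 0.
The discriminant is 1 + 8·820 = 6561, and √6561 = 81.
So n = (-1 + 81) / 2 = 80/2 = 40.
Check: 40·41/2 = 820. ✓

40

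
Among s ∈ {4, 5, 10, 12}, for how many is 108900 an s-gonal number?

s = 4: P(4, 330) = 108900. ✓
s = 5: P(5, 269) = 108407 and P(5, 270) = 109215; 108900 is not s-gonal.
s = 10: P(10, 165) = 108405 and P(10, 166) = 109726; 108900 is not s-gonal.
s = 12: P(12, 147) = 107457 and P(12, 148) = 108928; 108900 is not s-gonal.
Hits: s ∈ {4} → 1.

1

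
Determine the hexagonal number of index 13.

The 13th hexagonal number is n(2n−1) with n = 13.
13·(2·13 − 1) = 13·25 = 325.

325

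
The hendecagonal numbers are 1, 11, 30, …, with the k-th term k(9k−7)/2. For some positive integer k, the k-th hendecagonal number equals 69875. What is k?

Set n(9n−7)/2 = 69875, giving 9n² − 7n − 139750 = 0.
So n = (7 + 2243) / 18 = 2250/18 = 125.
Check: 125·(9·125 − 7)/2 = 69875. ✓

125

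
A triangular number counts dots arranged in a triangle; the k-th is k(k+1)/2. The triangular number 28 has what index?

Set n(n+1)/2 = 28, giving n² + n − 56 = 0.
The discriminant is 1 + 8·28 = 225, and √225 = 15.
So n = (-1 + 15) / 2 = 14/2 = 7.

7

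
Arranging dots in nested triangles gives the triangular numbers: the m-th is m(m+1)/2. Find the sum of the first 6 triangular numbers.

56

Σ i(i+1)/2 = (Σi² + Σi) / 2 over i = 1..6.
Σi = 21 and Σi² = 91.
(1·91 + 1·21) / 2 = 112/2 = 56.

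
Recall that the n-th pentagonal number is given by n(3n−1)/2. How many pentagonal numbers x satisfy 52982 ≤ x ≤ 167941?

The n-th pentagonal number is n(3n−1)/2.
Smallest index with value ≥ 52982: n = 189 (giving 53487).
Largest index with value ≤ 167941: n = 334 (giving 167167).
Indices 189 through 334: 146 terms.

146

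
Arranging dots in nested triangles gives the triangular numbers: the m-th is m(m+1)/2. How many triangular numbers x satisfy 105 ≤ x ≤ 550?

The n-th triangular number is n(n+1)/2.
Smallest index with value ≥ 105: n = 14 (giving 105).
Largest index with value ≤ 550: n = 32 (giving 528).
Indices 14 through 32: 19 terms.

19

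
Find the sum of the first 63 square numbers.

Σ_{i=1}^{63} i² = 63·64·127/6 = 85344.

85344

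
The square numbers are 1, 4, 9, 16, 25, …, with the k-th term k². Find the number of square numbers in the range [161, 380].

The n-th square number is n².
Smallest index with value ≥ 161: n = 13 (giving 169).
Largest index with value ≤ 380: n = 19 (giving 361).
Indices 13 through 19: 7 terms.

7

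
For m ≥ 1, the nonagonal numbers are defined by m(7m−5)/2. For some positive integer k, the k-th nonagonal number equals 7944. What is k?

Set n(7n−5)/2 = 7944, giving 7n² − 5n − 15888 = 0.
The discriminant is 25 + 56·7944 = 444889, and √444889 = 667.
So n = (5 + 667) / 14 = 672/14 = 48.
Check: 48·(7·48 − 5)/2 = 7944. ✓

48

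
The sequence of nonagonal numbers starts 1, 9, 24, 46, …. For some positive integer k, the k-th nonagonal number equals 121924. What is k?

Set n(7n−5)/2 = 121924, giving 7n² − 5n − 243848 = 0.
The discriminant is 25 + 56·121924 = 6827769, and √6827769 = 2613.
So n = (5 + 2613) / 14 = 2618/14 = 187.

187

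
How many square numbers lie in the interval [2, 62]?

The n-th square number is n².
Smallest index with value ≥ 2: n = 2 (giving 4).
Largest index with value ≤ 62: n = 7 (giving 49).
Indices 2 through 7: 6 terms.

6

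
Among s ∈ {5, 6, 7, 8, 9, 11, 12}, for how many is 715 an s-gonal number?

s = 5: P(5, 22) = 715. ✓
s = 6: P(6, 19) = 703 and P(6, 20) = 780; 715 is not s-gonal.
s = 7: P(7, 17) = 697 and P(7, 18) = 783; 715 is not s-gonal.
s = 8: P(8, 15) = 645 and P(8, 16) = 736; 715 is not s-gonal.
s = 9: P(9, 14) = 651 and P(9, 15) = 750; 715 is not s-gonal.
s = 11: P(11, 13) = 715. ✓
s = 12: P(12, 12) = 672 and P(12, 13) = 793; 715 is not s-gonal.
Hits: s ∈ {5, 11} → 2.

2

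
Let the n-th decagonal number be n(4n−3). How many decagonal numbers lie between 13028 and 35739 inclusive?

37

The n-th decagonal number is n(4n−3).
Smallest index with value ≥ 13028: n = 58 (giving 13282).
Largest index with value ≤ 35739: n = 94 (giving 35062).
Indices 58 through 94: 37 terms.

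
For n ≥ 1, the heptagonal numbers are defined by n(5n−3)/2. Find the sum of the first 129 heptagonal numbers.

Σ i(5i−3)/2 = (5Σi² − 3Σi) / 2 over i = 1..129.
Σi = 8385 and Σi² = 723905.
(5·723905 − 3·8385) / 2 = 3594370/2 = 1797185.

1797185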